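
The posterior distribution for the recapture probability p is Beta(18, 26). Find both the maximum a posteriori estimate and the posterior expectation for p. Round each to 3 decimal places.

MAP = 0.405; posterior mean = 0.409

Mode = (18−1)/(18+26−2) = 17/42 = 0.405.
Mean = 18/(18+26) = 18/44 = 0.409.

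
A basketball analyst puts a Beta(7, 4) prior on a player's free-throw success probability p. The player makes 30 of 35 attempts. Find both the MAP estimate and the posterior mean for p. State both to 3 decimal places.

Posterior: Beta(7+30, 4+5) = Beta(37, 9).
Mode = (37−1)/(37+9−2) = 36/44 = 0.818.
Mean = 37/(37+9) = 37/46 = 0.804.

MAP: 0.818. Posterior mean: 0.804.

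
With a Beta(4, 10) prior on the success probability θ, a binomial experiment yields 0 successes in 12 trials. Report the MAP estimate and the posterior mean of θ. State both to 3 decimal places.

Posterior: Beta(4+0, 10+12) = Beta(4, 22).
Mode = (4−1)/(4+22−2) = 3/24 = 0.125.
Mean = 4/(4+22) = 4/26 = 0.154.

MAP = 0.125, posterior mean = 0.154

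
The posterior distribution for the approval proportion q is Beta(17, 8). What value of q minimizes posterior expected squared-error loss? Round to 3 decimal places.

Mode = (17−1)/(17+8−2) = 16/23 = 0.696.
Mean = 17/(17+8) = 17/25 = 0.680.
Squared-error loss ⇒ the optimal estimator is the posterior mean.

0.680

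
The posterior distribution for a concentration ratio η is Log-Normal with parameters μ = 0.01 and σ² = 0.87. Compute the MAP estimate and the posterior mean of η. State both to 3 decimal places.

MAP = 0.423; posterior mean = 1.560

Mode = exp(μ − σ²) = exp(-0.86) = 0.423.
Mean = exp(μ + σ²/2) = exp(0.445) = 1.560.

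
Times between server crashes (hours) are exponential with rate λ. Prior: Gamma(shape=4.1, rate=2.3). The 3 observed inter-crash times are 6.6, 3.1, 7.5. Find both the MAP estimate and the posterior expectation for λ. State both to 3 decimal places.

MAP = 0.313, posterior mean = 0.364

Σ times = 17.2. Posterior: Gamma(shape = 4.1+3 = 7.1, rate = 2.3+17.2 = 19.5).
Mode = (α−1)/β = 6.1/19.5 = 0.313.
Mean = α/β = 7.1/19.5 = 0.364.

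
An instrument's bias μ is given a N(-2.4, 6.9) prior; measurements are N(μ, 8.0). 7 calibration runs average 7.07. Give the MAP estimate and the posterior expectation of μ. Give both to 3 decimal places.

MAP = 5.724, posterior mean = 5.724

Posterior for μ is Normal. Precision-weighted mean: (1/6.9·-2.4 + 7/8.0·7.07) / (1/6.9 + 7/8.0) = 5.724.
A Normal posterior is symmetric, so mode = mean.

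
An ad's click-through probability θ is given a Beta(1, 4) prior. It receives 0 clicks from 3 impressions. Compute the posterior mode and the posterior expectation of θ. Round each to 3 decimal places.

Posterior: Beta(1+0, 4+3) = Beta(1, 7).
Since α = 1 ≤ 1 and β > 1, the Beta density is monotone decreasing on [0,1]; the mode is at 0.
Mean = 1/(1+7) = 0.125.

MAP = 0.000; posterior mean = 0.125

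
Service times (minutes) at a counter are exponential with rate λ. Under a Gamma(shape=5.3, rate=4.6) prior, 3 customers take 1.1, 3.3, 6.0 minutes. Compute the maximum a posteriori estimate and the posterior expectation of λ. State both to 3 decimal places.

Σ times = 10.4. Posterior: Gamma(shape = 5.3+3 = 8.3, rate = 4.6+10.4 = 15.0).
Mode = (α−1)/β = 7.3/15.0 = 0.487.
Mean = α/β = 8.3/15.0 = 0.553.

MAP: 0.487. Posterior mean: 0.553.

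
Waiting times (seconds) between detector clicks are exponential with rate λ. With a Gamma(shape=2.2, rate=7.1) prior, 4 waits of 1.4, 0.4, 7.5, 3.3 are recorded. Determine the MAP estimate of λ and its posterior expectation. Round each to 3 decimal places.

Σ times = 12.6. Posterior: Gamma(shape = 2.2+4 = 6.2, rate = 7.1+12.6 = 19.7).
Mode = (α−1)/β = 5.2/19.7 = 0.264.
Mean = α/β = 6.2/19.7 = 0.315.

MAP = 0.264; posterior mean = 0.315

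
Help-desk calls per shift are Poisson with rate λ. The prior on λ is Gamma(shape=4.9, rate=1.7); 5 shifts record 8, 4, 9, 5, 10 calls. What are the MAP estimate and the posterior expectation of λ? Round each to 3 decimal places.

MAP = 5.955; posterior mean = 6.104

Σ counts = 36. Posterior: Gamma(shape = 4.9+36 = 40.9, rate = 1.7+5 = 6.7).
Mode = (α−1)/β = 39.9/6.7 = 5.955.
Mean = α/β = 40.9/6.7 = 6.104.
Right-skewed posterior ⇒ mode < mean.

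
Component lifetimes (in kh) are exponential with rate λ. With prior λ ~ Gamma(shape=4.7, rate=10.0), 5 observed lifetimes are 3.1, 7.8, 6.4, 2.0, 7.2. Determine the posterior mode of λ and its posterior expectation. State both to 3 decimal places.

Σ times = 26.5. Posterior: Gamma(shape = 4.7+5 = 9.7, rate = 10.0+26.5 = 36.5).
Mode = (α−1)/β = 8.7/36.5 = 0.238.
Mean = α/β = 9.7/36.5 = 0.266.

MAP: 0.238. Posterior mean: 0.266.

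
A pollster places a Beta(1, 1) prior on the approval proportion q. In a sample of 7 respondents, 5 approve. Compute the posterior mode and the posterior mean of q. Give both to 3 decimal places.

q_MAP = 0.714, E[q|data] = 0.667

Posterior: Beta(1+5, 1+2) = Beta(6, 3).
Mode = (6−1)/(6+3−2) = 5/7 = 0.714.
Mean = 6/(6+3) = 6/9 = 0.667.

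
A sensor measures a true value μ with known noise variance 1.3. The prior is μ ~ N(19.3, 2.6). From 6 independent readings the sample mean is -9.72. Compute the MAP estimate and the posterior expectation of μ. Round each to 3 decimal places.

MAP: -7.488. Posterior mean: -7.488.

Posterior for μ is Normal. Precision-weighted mean: (1/2.6·19.3 + 6/1.3·-9.72) / (1/2.6 + 6/1.3) = -7.488.
A Normal posterior is symmetric, so mode = mean.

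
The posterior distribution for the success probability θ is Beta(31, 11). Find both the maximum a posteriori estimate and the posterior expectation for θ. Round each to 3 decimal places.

Mode = (31−1)/(31+11−2) = 30/40 = 0.750.
Mean = 31/(31+11) = 31/42 = 0.738.

θ_MAP = 0.750, E[θ|data] = 0.738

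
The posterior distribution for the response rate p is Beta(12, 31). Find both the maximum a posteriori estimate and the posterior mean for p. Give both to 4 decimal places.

Mode = (12−1)/(12+31−2) = 11/41 = 0.2683.
Mean = 12/(12+31) = 12/43 = 0.2791.
The mean is pulled above the mode by the posterior's right skew.

MAP: 0.2683. Posterior mean: 0.2791.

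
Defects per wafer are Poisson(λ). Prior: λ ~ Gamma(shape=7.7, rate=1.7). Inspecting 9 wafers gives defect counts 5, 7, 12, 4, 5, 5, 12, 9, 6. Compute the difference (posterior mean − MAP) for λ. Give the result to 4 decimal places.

0.0935

Σ counts = 65. Posterior: Gamma(shape = 7.7+65 = 72.7, rate = 1.7+9 = 10.7).
Mode = (α−1)/β = 71.7/10.7 = 6.7009.
Mean = α/β = 72.7/10.7 = 6.7944.
Difference = 6.7944 − 6.7009 = 0.0935.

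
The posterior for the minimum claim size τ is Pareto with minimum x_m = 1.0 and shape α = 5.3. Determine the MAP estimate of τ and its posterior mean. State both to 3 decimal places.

The Pareto density is strictly decreasing on [x_m, ∞), so the mode is x_m = 1.000.
Mean = α·x_m/(α−1) = 5.3·1.0/4.3 = 1.233.

MAP = 1.000, posterior mean = 1.233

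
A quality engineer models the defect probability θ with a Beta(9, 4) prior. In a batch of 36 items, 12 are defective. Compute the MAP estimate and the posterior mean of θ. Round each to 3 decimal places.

Posterior: Beta(9+12, 4+24) = Beta(21, 28).
Mode = (21−1)/(21+28−2) = 20/47 = 0.426.
Mean = 21/(21+28) = 21/49 = 0.429.
The mean is pulled above the mode by the posterior's right skew.

MAP estimate = 0.426, posterior mean = 0.429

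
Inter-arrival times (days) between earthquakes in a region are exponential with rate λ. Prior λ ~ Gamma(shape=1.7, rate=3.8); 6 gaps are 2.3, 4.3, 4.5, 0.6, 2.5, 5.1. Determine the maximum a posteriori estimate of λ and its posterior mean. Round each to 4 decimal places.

MAP = 0.2900, posterior mean = 0.3333

Σ times = 19.3. Posterior: Gamma(shape = 1.7+6 = 7.7, rate = 3.8+19.3 = 23.1).
Mode = (α−1)/β = 6.7/23.1 = 0.2900.
Mean = α/β = 7.7/23.1 = 0.3333.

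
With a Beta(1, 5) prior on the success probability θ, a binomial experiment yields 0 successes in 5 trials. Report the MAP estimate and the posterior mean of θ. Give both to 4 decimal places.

Posterior: Beta(1+0, 5+5) = Beta(1, 10).
Since α = 1 ≤ 1 and β > 1, the Beta density is monotone decreasing on [0,1]; the mode is at 0.
Mean = 1/(1+10) = 0.0909.

MAP: 0.0000. Posterior mean: 0.0909.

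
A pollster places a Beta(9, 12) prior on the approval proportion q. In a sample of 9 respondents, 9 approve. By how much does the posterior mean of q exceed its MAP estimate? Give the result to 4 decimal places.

-0.0071

Posterior: Beta(9+9, 12+0) = Beta(18, 12).
Mode = (18−1)/(18+12−2) = 17/28 = 0.6071.
Mean = 18/(18+12) = 18/30 = 0.6000.
Difference = 0.6000 − 0.6071 = -0.0071.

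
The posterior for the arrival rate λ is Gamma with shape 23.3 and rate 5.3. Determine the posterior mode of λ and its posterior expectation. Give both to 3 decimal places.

MAP = 4.208, posterior mean = 4.396

Mode = (α−1)/β = 22.3/5.3 = 4.208.
Mean = α/β = 23.3/5.3 = 4.396.
Mean > mode: the posterior has a right tail.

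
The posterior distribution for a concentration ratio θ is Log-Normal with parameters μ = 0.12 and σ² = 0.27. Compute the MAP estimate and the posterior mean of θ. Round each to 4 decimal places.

Mode = exp(μ − σ²) = exp(-0.15) = 0.8607.
Mean = exp(μ + σ²/2) = exp(0.255) = 1.2905.
The mean is pulled above the mode by the posterior's right skew.

MAP = 0.8607, posterior mean = 1.2905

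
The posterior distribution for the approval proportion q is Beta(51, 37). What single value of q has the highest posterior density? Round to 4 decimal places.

Mode = (51−1)/(51+37−2) = 50/86 = 0.5814.
Mean = 51/(51+37) = 51/88 = 0.5795.
This is the posterior mode — the MAP estimate.

0.5814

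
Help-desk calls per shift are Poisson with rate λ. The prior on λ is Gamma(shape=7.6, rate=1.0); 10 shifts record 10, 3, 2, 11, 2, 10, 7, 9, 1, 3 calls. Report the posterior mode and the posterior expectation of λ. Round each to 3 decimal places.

MAP = 5.873; posterior mean = 5.964

Σ counts = 58. Posterior: Gamma(shape = 7.6+58 = 65.6, rate = 1.0+10 = 11.0).
Mode = (α−1)/β = 64.6/11.0 = 5.873.
Mean = α/β = 65.6/11.0 = 5.964.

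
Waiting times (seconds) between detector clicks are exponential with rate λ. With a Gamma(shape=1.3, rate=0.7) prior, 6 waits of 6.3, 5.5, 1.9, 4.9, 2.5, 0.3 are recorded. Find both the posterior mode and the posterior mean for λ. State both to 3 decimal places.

Σ times = 21.4. Posterior: Gamma(shape = 1.3+6 = 7.3, rate = 0.7+21.4 = 22.1).
Mode = (α−1)/β = 6.3/22.1 = 0.285.
Mean = α/β = 7.3/22.1 = 0.330.

posterior mode = 0.285, posterior mean = 0.330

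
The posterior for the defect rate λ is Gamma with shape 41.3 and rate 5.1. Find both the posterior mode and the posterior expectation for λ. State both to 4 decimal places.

MAP: 7.9020. Posterior mean: 8.0980.

Mode = (α−1)/β = 40.3/5.1 = 7.9020.
Mean = α/β = 41.3/5.1 = 8.0980.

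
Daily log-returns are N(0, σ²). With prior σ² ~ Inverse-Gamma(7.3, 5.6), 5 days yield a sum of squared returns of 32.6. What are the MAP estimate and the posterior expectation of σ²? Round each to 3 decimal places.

Posterior: Inverse-Gamma(shape = 7.3+5/2 = 9.8, scale = 5.6+32.6/2 = 21.9).
Mode = β/(α+1) = 21.9/10.8 = 2.028.
Mean = β/(α−1) = 21.9/8.8 = 2.489.
The posterior is right-skewed, so the mean exceeds the mode.

MAP: 2.028. Posterior mean: 2.489.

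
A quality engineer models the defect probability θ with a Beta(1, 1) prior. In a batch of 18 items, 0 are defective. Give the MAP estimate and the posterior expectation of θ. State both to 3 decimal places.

MAP estimate = 0.000, posterior expectation = 0.050

Posterior: Beta(1+0, 1+18) = Beta(1, 19).
Since α = 1 ≤ 1 and β > 1, the Beta density is monotone decreasing on [0,1]; the mode is at 0.
Mean = 1/(1+19) = 0.050.
The mean is pulled above the mode by the posterior's right skew.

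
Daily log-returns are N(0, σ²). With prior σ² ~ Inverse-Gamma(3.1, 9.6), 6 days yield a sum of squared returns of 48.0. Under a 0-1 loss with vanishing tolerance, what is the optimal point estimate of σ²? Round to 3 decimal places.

Posterior: Inverse-Gamma(shape = 3.1+6/2 = 6.1, scale = 9.6+48.0/2 = 33.6).
Mode = β/(α+1) = 33.6/7.1 = 4.732.
Mean = β/(α−1) = 33.6/5.1 = 6.588.
This is the posterior mode — the MAP estimate.

4.732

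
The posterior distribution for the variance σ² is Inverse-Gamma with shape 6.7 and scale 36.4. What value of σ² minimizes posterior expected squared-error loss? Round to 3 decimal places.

Mode = β/(α+1) = 36.4/7.7 = 4.727.
Mean = β/(α−1) = 36.4/5.7 = 6.386.
Squared-error loss ⇒ the optimal estimator is the posterior mean.

6.386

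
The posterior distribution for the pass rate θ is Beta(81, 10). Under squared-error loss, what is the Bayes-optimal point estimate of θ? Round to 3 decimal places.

Mode = (81−1)/(81+10−2) = 80/89 = 0.899.
Mean = 81/(81+10) = 81/91 = 0.890.
Squared-error loss ⇒ the optimal estimator is the posterior mean.

0.890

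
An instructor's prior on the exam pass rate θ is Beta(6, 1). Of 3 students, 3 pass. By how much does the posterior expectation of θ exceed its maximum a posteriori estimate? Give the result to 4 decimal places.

Posterior: Beta(6+3, 1+0) = Beta(9, 1).
Since β = 1 ≤ 1 and α > 1, the Beta density is monotone increasing on [0,1]; the mode is at 1.
Mean = 9/(9+1) = 0.9000.
Difference = 0.9000 − 1.0000 = -0.1000.

-0.1000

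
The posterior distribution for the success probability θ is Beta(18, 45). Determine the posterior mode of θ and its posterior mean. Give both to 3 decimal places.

MAP: 0.279. Posterior mean: 0.286.

Mode = (18−1)/(18+45−2) = 17/61 = 0.279.
Mean = 18/(18+45) = 18/63 = 0.286.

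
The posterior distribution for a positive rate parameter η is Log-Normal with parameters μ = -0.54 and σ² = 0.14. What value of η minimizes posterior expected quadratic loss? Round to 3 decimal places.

Mode = exp(μ − σ²) = exp(-0.68) = 0.507.
Mean = exp(μ + σ²/2) = exp(-0.470) = 0.625.
Quadratic loss ⇒ the optimal estimator is the posterior mean.

0.625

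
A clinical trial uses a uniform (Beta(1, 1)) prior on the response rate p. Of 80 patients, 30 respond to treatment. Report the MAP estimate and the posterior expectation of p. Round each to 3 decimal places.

Posterior: Beta(1+30, 1+50) = Beta(31, 51).
Mode = (31−1)/(31+51−2) = 30/80 = 0.375.
Mean = 31/(31+51) = 31/82 = 0.378.

MAP = 0.375, posterior mean = 0.378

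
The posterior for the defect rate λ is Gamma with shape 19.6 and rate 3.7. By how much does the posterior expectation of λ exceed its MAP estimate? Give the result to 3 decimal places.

0.270

Mode = (α−1)/β = 18.6/3.7 = 5.027.
Mean = α/β = 19.6/3.7 = 5.297.
Difference = 5.297 − 5.027 = 0.270.
Right-skewed posterior ⇒ mode < mean.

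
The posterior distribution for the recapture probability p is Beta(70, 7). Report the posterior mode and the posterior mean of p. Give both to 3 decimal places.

Mode = (70−1)/(70+7−2) = 69/75 = 0.920.
Mean = 70/(70+7) = 70/77 = 0.909.

MAP = 0.920, posterior mean = 0.909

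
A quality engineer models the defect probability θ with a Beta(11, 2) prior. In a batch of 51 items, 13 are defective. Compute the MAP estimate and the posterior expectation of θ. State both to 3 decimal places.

MAP = 0.371; posterior mean = 0.375

Posterior: Beta(11+13, 2+38) = Beta(24, 40).
Mode = (24−1)/(24+40−2) = 23/62 = 0.371.
Mean = 24/(24+40) = 24/64 = 0.375.
The mean is pulled above the mode by the posterior's right skew.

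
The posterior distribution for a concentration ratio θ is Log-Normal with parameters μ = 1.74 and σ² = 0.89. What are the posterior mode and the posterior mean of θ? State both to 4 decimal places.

Mode = exp(μ − σ²) = exp(0.85) = 2.3396.
Mean = exp(μ + σ²/2) = exp(2.185) = 8.8906.

θ_MAP = 2.3396, E[θ|data] = 8.8906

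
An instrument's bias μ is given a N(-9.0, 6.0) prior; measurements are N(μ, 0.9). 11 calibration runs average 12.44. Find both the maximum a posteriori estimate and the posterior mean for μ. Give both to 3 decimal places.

MAP = 12.152; posterior mean = 12.152

Posterior for μ is Normal. Precision-weighted mean: (1/6.0·-9.0 + 11/0.9·12.44) / (1/6.0 + 11/0.9) = 12.152.
A Normal posterior is symmetric, so mode = mean.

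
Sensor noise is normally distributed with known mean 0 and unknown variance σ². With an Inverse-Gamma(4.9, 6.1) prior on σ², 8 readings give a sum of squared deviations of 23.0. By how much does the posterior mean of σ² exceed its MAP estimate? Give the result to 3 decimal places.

Posterior: Inverse-Gamma(shape = 4.9+8/2 = 8.9, scale = 6.1+23.0/2 = 17.6).
Mode = β/(α+1) = 17.6/9.9 = 1.778.
Mean = β/(α−1) = 17.6/7.9 = 2.228.
Difference = 2.228 − 1.778 = 0.450.

0.450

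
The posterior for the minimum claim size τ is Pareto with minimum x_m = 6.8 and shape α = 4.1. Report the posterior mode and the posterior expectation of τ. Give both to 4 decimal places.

posterior mode = 6.8000, posterior expectation = 8.9935

The Pareto density is strictly decreasing on [x_m, ∞), so the mode is x_m = 6.8000.
Mean = α·x_m/(α−1) = 4.1·6.8/3.1 = 8.9935.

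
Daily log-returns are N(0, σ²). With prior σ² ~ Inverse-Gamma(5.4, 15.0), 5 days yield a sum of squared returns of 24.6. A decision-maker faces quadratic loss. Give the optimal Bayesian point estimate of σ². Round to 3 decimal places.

3.957

Posterior: Inverse-Gamma(shape = 5.4+5/2 = 7.9, scale = 15.0+24.6/2 = 27.3).
Mode = β/(α+1) = 27.3/8.9 = 3.067.
Mean = β/(α−1) = 27.3/6.9 = 3.957.
Quadratic loss ⇒ the optimal estimator is the posterior mean.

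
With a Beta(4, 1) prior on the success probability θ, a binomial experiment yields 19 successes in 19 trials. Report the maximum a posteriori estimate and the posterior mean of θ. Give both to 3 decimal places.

Posterior: Beta(4+19, 1+0) = Beta(23, 1).
Since β = 1 ≤ 1 and α > 1, the Beta density is monotone increasing on [0,1]; the mode is at 1.
Mean = 23/(23+1) = 0.958.
Mode > mean: the posterior has a left tail.

maximum a posteriori estimate = 1.000, posterior mean = 0.958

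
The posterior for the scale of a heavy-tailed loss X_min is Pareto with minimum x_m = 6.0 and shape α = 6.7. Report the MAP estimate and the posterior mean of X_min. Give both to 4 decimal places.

The Pareto density is strictly decreasing on [x_m, ∞), so the mode is x_m = 6.0000.
Mean = α·x_m/(α−1) = 6.7·6.0/5.7 = 7.0526.
The mean is pulled above the mode by the posterior's right skew.

MAP = 6.0000, posterior mean = 7.0526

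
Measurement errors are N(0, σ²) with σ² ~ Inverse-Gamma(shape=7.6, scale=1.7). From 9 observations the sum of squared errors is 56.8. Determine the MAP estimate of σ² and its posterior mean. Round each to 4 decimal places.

MAP: 2.2977. Posterior mean: 2.7117.

Posterior: Inverse-Gamma(shape = 7.6+9/2 = 12.1, scale = 1.7+56.8/2 = 30.1).
Mode = β/(α+1) = 30.1/13.1 = 2.2977.
Mean = β/(α−1) = 30.1/11.1 = 2.7117.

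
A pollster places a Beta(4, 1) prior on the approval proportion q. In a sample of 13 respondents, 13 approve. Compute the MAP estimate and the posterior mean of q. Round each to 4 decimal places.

Posterior: Beta(4+13, 1+0) = Beta(17, 1).
Since β = 1 ≤ 1 and α > 1, the Beta density is monotone increasing on [0,1]; the mode is at 1.
Mean = 17/(17+1) = 0.9444.
Mode > mean: the posterior has a left tail.

q_MAP = 1.0000, E[q|data] = 0.9444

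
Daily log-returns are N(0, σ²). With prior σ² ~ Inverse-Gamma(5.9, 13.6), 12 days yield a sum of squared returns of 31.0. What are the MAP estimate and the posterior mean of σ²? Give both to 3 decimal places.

Posterior: Inverse-Gamma(shape = 5.9+12/2 = 11.9, scale = 13.6+31.0/2 = 29.1).
Mode = β/(α+1) = 29.1/12.9 = 2.256.
Mean = β/(α−1) = 29.1/10.9 = 2.670.
The posterior is right-skewed, so the mean exceeds the mode.

MAP estimate = 2.256, posterior mean = 2.670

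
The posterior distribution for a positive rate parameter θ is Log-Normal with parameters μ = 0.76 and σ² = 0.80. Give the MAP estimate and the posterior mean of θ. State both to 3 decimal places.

MAP: 0.961. Posterior mean: 3.190.

Mode = exp(μ − σ²) = exp(-0.04) = 0.961.
Mean = exp(μ + σ²/2) = exp(1.160) = 3.190.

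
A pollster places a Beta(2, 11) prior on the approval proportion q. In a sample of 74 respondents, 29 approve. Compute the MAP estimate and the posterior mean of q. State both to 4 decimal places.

Posterior: Beta(2+29, 11+45) = Beta(31, 56).
Mode = (31−1)/(31+56−2) = 30/85 = 0.3529.
Mean = 31/(31+56) = 31/87 = 0.3563.
Right-skewed posterior ⇒ mode < mean.

MAP: 0.3529. Posterior mean: 0.3563.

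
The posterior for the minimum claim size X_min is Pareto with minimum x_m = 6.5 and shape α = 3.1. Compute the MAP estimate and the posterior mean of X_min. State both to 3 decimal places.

The Pareto density is strictly decreasing on [x_m, ∞), so the mode is x_m = 6.500.
Mean = α·x_m/(α−1) = 3.1·6.5/2.1 = 9.595.

MAP: 6.500. Posterior mean: 9.595.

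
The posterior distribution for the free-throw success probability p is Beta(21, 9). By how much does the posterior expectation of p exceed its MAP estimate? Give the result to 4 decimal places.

-0.0143

Mode = (21−1)/(21+9−2) = 20/28 = 0.7143.
Mean = 21/(21+9) = 21/30 = 0.7000.
Difference = 0.7000 − 0.7143 = -0.0143.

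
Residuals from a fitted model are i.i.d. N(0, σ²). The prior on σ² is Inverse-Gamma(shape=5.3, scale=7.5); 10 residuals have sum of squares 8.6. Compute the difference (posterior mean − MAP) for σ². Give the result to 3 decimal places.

Posterior: Inverse-Gamma(shape = 5.3+10/2 = 10.3, scale = 7.5+8.6/2 = 11.8).
Mode = β/(α+1) = 11.8/11.3 = 1.044.
Mean = β/(α−1) = 11.8/9.3 = 1.269.
Difference = 1.269 − 1.044 = 0.225.

0.225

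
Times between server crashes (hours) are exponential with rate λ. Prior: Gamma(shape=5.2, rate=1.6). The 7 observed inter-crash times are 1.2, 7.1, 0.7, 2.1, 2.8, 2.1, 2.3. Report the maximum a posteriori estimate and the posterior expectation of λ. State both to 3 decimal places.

Σ times = 18.3. Posterior: Gamma(shape = 5.2+7 = 12.2, rate = 1.6+18.3 = 19.9).
Mode = (α−1)/β = 11.2/19.9 = 0.563.
Mean = α/β = 12.2/19.9 = 0.613.
Mean > mode: the posterior has a right tail.

MAP = 0.563, posterior mean = 0.613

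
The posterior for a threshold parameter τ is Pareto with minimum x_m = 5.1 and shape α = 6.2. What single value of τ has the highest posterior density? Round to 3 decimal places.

The Pareto density is strictly decreasing on [x_m, ∞), so the mode is x_m = 5.100.
Mean = α·x_m/(α−1) = 6.2·5.1/5.2 = 6.081.
This is the posterior mode — the MAP estimate.

5.100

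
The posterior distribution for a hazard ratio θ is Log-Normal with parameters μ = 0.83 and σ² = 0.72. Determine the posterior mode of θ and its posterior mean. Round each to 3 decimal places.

MAP: 1.116. Posterior mean: 3.287.

Mode = exp(μ − σ²) = exp(0.11) = 1.116.
Mean = exp(μ + σ²/2) = exp(1.190) = 3.287.
Right-skewed posterior ⇒ mode < mean.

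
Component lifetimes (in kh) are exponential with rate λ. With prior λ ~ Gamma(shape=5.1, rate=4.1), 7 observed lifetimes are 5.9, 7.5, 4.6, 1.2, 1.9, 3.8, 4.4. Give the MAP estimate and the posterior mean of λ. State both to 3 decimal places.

λ_MAP = 0.332, E[λ|data] = 0.362

Σ times = 29.3. Posterior: Gamma(shape = 5.1+7 = 12.1, rate = 4.1+29.3 = 33.4).
Mode = (α−1)/β = 11.1/33.4 = 0.332.
Mean = α/β = 12.1/33.4 = 0.362.
Mean > mode: the posterior has a right tail.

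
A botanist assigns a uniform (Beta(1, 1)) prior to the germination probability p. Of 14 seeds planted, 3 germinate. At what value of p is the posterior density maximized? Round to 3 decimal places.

0.214

Posterior: Beta(1+3, 1+11) = Beta(4, 12).
Mode = (4−1)/(4+12−2) = 3/14 = 0.214.
With a flat prior the MAP equals the MLE, 3/14.
Mean = 4/(4+12) = 4/16 = 0.250.
This is the posterior mode — the MAP estimate.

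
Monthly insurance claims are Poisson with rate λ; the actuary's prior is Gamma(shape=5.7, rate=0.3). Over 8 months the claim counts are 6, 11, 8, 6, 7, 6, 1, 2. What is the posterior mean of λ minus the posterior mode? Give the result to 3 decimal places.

0.120

Σ counts = 47. Posterior: Gamma(shape = 5.7+47 = 52.7, rate = 0.3+8 = 8.3).
Mode = (α−1)/β = 51.7/8.3 = 6.229.
Mean = α/β = 52.7/8.3 = 6.349.
Difference = 6.349 − 6.229 = 0.120.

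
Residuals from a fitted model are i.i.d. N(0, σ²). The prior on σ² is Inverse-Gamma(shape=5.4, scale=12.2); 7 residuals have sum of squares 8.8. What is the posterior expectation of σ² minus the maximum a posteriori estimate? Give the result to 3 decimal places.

Posterior: Inverse-Gamma(shape = 5.4+7/2 = 8.9, scale = 12.2+8.8/2 = 16.6).
Mode = β/(α+1) = 16.6/9.9 = 1.677.
Mean = β/(α−1) = 16.6/7.9 = 2.101.
Difference = 2.101 − 1.677 = 0.424.

0.424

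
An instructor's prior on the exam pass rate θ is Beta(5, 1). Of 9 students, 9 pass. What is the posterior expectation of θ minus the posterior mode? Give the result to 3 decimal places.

Posterior: Beta(5+9, 1+0) = Beta(14, 1).
Since β = 1 ≤ 1 and α > 1, the Beta density is monotone increasing on [0,1]; the mode is at 1.
Mean = 14/(14+1) = 0.933.
Difference = 0.933 − 1.000 = -0.067.
Mode > mean: the posterior has a left tail.

-0.067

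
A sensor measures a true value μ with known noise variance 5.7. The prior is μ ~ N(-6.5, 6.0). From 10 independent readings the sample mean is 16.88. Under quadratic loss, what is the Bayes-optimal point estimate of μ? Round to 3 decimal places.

Posterior for μ is Normal. Precision-weighted mean: (1/6.0·-6.5 + 10/5.7·16.88) / (1/6.0 + 10/5.7) = 14.852.
A Normal posterior is symmetric, so mode = mean.
Quadratic loss ⇒ the optimal estimator is the posterior mean.

14.852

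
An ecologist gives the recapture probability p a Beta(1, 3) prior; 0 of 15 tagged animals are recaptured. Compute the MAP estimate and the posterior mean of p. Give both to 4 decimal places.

Posterior: Beta(1+0, 3+15) = Beta(1, 18).
Since α = 1 ≤ 1 and β > 1, the Beta density is monotone decreasing on [0,1]; the mode is at 0.
Mean = 1/(1+18) = 0.0526.
Right-skewed posterior ⇒ mode < mean.

p_MAP = 0.0000, E[p|data] = 0.0526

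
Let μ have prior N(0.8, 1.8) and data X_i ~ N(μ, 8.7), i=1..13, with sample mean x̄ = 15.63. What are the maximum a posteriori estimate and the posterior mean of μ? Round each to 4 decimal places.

Posterior for μ is Normal. Precision-weighted mean: (1/1.8·0.8 + 13/8.7·15.63) / (1/1.8 + 13/8.7) = 11.6107.
A Normal posterior is symmetric, so mode = mean.

maximum a posteriori estimate = 11.6107, posterior mean = 11.6107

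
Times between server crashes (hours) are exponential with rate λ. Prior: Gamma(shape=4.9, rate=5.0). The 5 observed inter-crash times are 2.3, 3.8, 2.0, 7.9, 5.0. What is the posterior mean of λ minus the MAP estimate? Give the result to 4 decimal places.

Σ times = 21.0. Posterior: Gamma(shape = 4.9+5 = 9.9, rate = 5.0+21.0 = 26.0).
Mode = (α−1)/β = 8.9/26.0 = 0.3423.
Mean = α/β = 9.9/26.0 = 0.3808.
Difference = 0.3808 − 0.3423 = 0.0385.
The mean is pulled above the mode by the posterior's right skew.

0.0385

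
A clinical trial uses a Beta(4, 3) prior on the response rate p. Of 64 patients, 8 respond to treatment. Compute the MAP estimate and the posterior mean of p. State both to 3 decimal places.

MAP estimate = 0.159, posterior mean = 0.169

Posterior: Beta(4+8, 3+56) = Beta(12, 59).
Mode = (12−1)/(12+59−2) = 11/69 = 0.159.
Mean = 12/(12+59) = 12/71 = 0.169.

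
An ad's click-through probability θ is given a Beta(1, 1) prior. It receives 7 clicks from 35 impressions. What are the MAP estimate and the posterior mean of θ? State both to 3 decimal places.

Posterior: Beta(1+7, 1+28) = Beta(8, 29).
Mode = (8−1)/(8+29−2) = 7/35 = 0.200.
With a flat prior the MAP equals the MLE, 7/35.
Mean = 8/(8+29) = 8/37 = 0.216.
The posterior is right-skewed, so the mean exceeds the mode.

MAP = 0.200, posterior mean = 0.216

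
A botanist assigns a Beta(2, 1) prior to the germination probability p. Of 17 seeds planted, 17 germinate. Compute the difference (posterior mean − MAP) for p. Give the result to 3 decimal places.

-0.050

Posterior: Beta(2+17, 1+0) = Beta(19, 1).
Since β = 1 ≤ 1 and α > 1, the Beta density is monotone increasing on [0,1]; the mode is at 1.
Mean = 19/(19+1) = 0.950.
Difference = 0.950 − 1.000 = -0.050.
The mean is pulled below the mode by the posterior's left skew.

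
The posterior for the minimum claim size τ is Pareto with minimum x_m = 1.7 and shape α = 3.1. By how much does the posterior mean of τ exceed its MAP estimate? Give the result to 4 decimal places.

The Pareto density is strictly decreasing on [x_m, ∞), so the mode is x_m = 1.7000.
Mean = α·x_m/(α−1) = 3.1·1.7/2.1 = 2.5095.
Difference = 2.5095 − 1.7000 = 0.8095.
The mean is pulled above the mode by the posterior's right skew.

0.8095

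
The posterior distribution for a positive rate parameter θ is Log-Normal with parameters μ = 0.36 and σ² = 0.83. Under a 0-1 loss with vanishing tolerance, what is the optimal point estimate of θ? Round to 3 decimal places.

Mode = exp(μ − σ²) = exp(-0.47) = 0.625.
Mean = exp(μ + σ²/2) = exp(0.775) = 2.171.
This is the posterior mode — the MAP estimate.

0.625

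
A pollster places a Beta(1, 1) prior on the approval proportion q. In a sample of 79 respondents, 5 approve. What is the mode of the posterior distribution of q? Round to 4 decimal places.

0.0633

Posterior: Beta(1+5, 1+74) = Beta(6, 75).
Mode = (6−1)/(6+75−2) = 5/79 = 0.0633.
Mean = 6/(6+75) = 6/81 = 0.0741.
This is the posterior mode — the MAP estimate.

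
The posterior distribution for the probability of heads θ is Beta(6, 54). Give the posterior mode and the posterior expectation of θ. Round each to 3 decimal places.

MAP = 0.086, posterior mean = 0.100

Mode = (6−1)/(6+54−2) = 5/58 = 0.086.
Mean = 6/(6+54) = 6/60 = 0.100.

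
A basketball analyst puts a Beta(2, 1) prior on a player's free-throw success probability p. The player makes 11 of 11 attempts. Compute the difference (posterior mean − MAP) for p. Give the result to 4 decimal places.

Posterior: Beta(2+11, 1+0) = Beta(13, 1).
Since β = 1 ≤ 1 and α > 1, the Beta density is monotone increasing on [0,1]; the mode is at 1.
Mean = 13/(13+1) = 0.9286.
Difference = 0.9286 − 1.0000 = -0.0714.
The posterior is left-skewed, so the mode exceeds the mean.

-0.0714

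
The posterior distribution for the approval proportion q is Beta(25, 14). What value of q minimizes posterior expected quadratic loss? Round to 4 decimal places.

Mode = (25−1)/(25+14−2) = 24/37 = 0.6486.
Mean = 25/(25+14) = 25/39 = 0.6410.
Quadratic loss ⇒ the optimal estimator is the posterior mean.

0.6410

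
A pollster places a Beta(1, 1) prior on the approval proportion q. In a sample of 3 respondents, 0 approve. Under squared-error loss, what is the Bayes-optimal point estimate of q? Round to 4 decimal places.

Posterior: Beta(1+0, 1+3) = Beta(1, 4).
Since α = 1 ≤ 1 and β > 1, the Beta density is monotone decreasing on [0,1]; the mode is at 0.
Mean = 1/(1+4) = 0.2000.
Squared-error loss ⇒ the optimal estimator is the posterior mean.

0.2000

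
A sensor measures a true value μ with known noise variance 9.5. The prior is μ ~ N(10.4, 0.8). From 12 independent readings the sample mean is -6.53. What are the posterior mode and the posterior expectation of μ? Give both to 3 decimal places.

μ_MAP = 1.891, E[μ|data] = 1.891

Posterior for μ is Normal. Precision-weighted mean: (1/0.8·10.4 + 12/9.5·-6.53) / (1/0.8 + 12/9.5) = 1.891.
A Normal posterior is symmetric, so mode = mean.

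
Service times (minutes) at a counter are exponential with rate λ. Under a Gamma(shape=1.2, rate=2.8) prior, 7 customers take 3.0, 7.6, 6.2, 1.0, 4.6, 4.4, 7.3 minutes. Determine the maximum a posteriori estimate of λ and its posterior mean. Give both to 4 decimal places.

λ_MAP = 0.1951, E[λ|data] = 0.2222

Σ times = 34.1. Posterior: Gamma(shape = 1.2+7 = 8.2, rate = 2.8+34.1 = 36.9).
Mode = (α−1)/β = 7.2/36.9 = 0.1951.
Mean = α/β = 8.2/36.9 = 0.2222.
Right-skewed posterior ⇒ mode < mean.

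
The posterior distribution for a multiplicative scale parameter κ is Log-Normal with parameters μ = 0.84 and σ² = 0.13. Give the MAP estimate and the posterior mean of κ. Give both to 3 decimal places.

Mode = exp(μ − σ²) = exp(0.71) = 2.034.
Mean = exp(μ + σ²/2) = exp(0.905) = 2.472.
The posterior is right-skewed, so the mean exceeds the mode.

MAP = 2.034; posterior mean = 2.472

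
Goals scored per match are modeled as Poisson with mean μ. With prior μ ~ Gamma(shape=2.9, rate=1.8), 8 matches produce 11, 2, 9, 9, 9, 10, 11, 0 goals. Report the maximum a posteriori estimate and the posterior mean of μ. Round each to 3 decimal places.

μ_MAP = 6.418, E[μ|data] = 6.520

Σ counts = 61. Posterior: Gamma(shape = 2.9+61 = 63.9, rate = 1.8+8 = 9.8).
Mode = (α−1)/β = 62.9/9.8 = 6.418.
Mean = α/β = 63.9/9.8 = 6.520.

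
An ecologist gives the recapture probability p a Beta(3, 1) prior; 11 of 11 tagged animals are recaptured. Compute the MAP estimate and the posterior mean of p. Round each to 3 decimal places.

MAP = 1.000, posterior mean = 0.933

Posterior: Beta(3+11, 1+0) = Beta(14, 1).
Since β = 1 ≤ 1 and α > 1, the Beta density is monotone increasing on [0,1]; the mode is at 1.
Mean = 14/(14+1) = 0.933.
The posterior is left-skewed, so the mode exceeds the mean.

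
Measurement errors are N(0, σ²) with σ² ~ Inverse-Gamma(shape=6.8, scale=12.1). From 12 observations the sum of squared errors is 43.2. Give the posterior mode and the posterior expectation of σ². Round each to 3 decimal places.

MAP = 2.442, posterior mean = 2.856

Posterior: Inverse-Gamma(shape = 6.8+12/2 = 12.8, scale = 12.1+43.2/2 = 33.7).
Mode = β/(α+1) = 33.7/13.8 = 2.442.
Mean = β/(α−1) = 33.7/11.8 = 2.856.
The posterior is right-skewed, so the mean exceeds the mode.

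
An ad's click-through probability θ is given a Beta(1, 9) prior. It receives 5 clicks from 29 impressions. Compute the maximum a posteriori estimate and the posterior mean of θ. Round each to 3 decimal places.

Posterior: Beta(1+5, 9+24) = Beta(6, 33).
Mode = (6−1)/(6+33−2) = 5/37 = 0.135.
Mean = 6/(6+33) = 6/39 = 0.154.
The posterior is right-skewed, so the mean exceeds the mode.

θ_MAP = 0.135, E[θ|data] = 0.154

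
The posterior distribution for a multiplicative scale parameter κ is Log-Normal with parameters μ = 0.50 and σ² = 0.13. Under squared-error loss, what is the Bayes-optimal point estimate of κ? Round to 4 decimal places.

1.7594

Mode = exp(μ − σ²) = exp(0.37) = 1.4477.
Mean = exp(μ + σ²/2) = exp(0.565) = 1.7594.
Squared-error loss ⇒ the optimal estimator is the posterior mean.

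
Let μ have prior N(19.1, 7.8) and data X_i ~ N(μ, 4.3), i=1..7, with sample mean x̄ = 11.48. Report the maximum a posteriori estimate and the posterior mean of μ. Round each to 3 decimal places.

Posterior for μ is Normal. Precision-weighted mean: (1/7.8·19.1 + 7/4.3·11.48) / (1/7.8 + 7/4.3) = 12.036.
A Normal posterior is symmetric, so mode = mean.

maximum a posteriori estimate = 12.036, posterior mean = 12.036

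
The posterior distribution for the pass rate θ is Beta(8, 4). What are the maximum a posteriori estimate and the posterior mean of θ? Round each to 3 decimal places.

Mode = (8−1)/(8+4−2) = 7/10 = 0.700.
Mean = 8/(8+4) = 8/12 = 0.667.
Left-skewed posterior ⇒ mean < mode.

MAP = 0.700; posterior mean = 0.667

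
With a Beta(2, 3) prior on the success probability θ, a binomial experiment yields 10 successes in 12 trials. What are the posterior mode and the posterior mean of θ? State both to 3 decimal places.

posterior mode = 0.733, posterior mean = 0.706

Posterior: Beta(2+10, 3+2) = Beta(12, 5).
Mode = (12−1)/(12+5−2) = 11/15 = 0.733.
Mean = 12/(12+5) = 12/17 = 0.706.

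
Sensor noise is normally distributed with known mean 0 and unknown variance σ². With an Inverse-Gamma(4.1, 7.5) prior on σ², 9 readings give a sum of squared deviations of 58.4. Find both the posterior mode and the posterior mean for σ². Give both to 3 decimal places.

Posterior: Inverse-Gamma(shape = 4.1+9/2 = 8.6, scale = 7.5+58.4/2 = 36.7).
Mode = β/(α+1) = 36.7/9.6 = 3.823.
Mean = β/(α−1) = 36.7/7.6 = 4.829.
Right-skewed posterior ⇒ mode < mean.

posterior mode = 3.823, posterior mean = 4.829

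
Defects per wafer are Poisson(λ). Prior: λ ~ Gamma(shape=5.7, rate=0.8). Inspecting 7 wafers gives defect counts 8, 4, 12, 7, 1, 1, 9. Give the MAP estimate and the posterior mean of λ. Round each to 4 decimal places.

MAP = 5.9872; posterior mean = 6.1154

Σ counts = 42. Posterior: Gamma(shape = 5.7+42 = 47.7, rate = 0.8+7 = 7.8).
Mode = (α−1)/β = 46.7/7.8 = 5.9872.
Mean = α/β = 47.7/7.8 = 6.1154.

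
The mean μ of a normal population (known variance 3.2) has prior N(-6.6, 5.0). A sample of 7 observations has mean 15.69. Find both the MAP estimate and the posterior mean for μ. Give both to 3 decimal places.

Posterior for μ is Normal. Precision-weighted mean: (1/5.0·-6.6 + 7/3.2·15.69) / (1/5.0 + 7/3.2) = 13.823.
A Normal posterior is symmetric, so mode = mean.

MAP = 13.823; posterior mean = 13.823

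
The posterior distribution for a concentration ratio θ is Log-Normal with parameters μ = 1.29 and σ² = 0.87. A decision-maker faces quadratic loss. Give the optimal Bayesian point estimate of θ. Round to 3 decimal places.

Mode = exp(μ − σ²) = exp(0.42) = 1.522.
Mean = exp(μ + σ²/2) = exp(1.725) = 5.613.
Quadratic loss ⇒ the optimal estimator is the posterior mean.

5.613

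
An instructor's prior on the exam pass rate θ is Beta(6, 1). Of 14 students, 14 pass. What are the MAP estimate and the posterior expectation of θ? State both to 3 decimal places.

MAP: 1.000. Posterior mean: 0.952.

Posterior: Beta(6+14, 1+0) = Beta(20, 1).
Since β = 1 ≤ 1 and α > 1, the Beta density is monotone increasing on [0,1]; the mode is at 1.
Mean = 20/(20+1) = 0.952.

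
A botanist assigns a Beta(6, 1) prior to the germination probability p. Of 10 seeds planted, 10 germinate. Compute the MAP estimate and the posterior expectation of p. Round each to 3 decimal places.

MAP = 1.000, posterior mean = 0.941

Posterior: Beta(6+10, 1+0) = Beta(16, 1).
Since β = 1 ≤ 1 and α > 1, the Beta density is monotone increasing on [0,1]; the mode is at 1.
Mean = 16/(16+1) = 0.941.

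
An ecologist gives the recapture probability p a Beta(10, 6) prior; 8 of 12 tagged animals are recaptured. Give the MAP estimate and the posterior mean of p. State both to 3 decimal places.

Posterior: Beta(10+8, 6+4) = Beta(18, 10).
Mode = (18−1)/(18+10−2) = 17/26 = 0.654.
Mean = 18/(18+10) = 18/28 = 0.643.

p_MAP = 0.654, E[p|data] = 0.643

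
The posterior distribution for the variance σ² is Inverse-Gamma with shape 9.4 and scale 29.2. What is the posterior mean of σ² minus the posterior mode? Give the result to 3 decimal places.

0.668

Mode = β/(α+1) = 29.2/10.4 = 2.808.
Mean = β/(α−1) = 29.2/8.4 = 3.476.
Difference = 3.476 − 2.808 = 0.668.
The posterior is right-skewed, so the mean exceeds the mode.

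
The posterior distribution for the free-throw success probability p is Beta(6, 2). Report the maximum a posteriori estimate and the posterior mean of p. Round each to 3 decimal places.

Mode = (6−1)/(6+2−2) = 5/6 = 0.833.
Mean = 6/(6+2) = 6/8 = 0.750.

MAP: 0.833. Posterior mean: 0.750.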